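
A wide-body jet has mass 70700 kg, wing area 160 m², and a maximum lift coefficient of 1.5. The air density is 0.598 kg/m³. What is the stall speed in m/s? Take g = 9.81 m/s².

V_stall = 98.3 m/s

Stall occurs when L = W at CL,max. W = mg = 70700 × 9.81 = 6.936×10^5 N.
From L = ½ρV²S·CL,max = W: V_stall = √(2W/(ρSCL,max)) = √(2·6.936×10^5/(0.598·160·1.5))
V_stall = √9665 = 98.3 m/s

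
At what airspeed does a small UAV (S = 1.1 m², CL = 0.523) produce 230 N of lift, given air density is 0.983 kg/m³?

v = 28.5 m/s

L = ½ρv²S·CL ⇒ v = √(2L/(ρ·S·CL))
v = √(2 × 230 / (0.983 × 1.1 × 0.523)) = √813.4 = 28.5 m/s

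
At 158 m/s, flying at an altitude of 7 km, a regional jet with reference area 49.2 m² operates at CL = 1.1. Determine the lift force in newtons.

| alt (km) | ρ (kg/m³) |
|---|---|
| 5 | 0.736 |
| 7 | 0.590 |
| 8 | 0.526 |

At 7 km, from the table: ρ = 0.590 kg/m³.
L = ½ρv²S·CL = ½ × 0.59 × 158² × 49.2 × 1.1 = 3.99×10^5 N ≈ 399 kN

L = 3.99×10^5 N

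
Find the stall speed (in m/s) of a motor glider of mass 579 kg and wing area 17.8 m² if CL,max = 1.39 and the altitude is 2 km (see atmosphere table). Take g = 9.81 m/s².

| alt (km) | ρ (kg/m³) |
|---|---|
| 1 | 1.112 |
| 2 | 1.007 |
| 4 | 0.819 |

At 2 km, from the table: ρ = 1.007 kg/m³.
Stall occurs when L = W at CL,max. W = mg = 579 × 9.81 = 5680 N.
V_stall = √(2W/(ρ·S·CL,max)) = √(2 × 5680 / (1.007 × 17.8 × 1.39))
V_stall = √455.9 = 21.4 m/s

V_stall = 21.4 m/s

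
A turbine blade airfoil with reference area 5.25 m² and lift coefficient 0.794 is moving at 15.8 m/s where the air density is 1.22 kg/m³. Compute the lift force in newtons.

Dynamic pressure q = ½ρv² = ½ × 1.22 × 15.8² = 152.3 Pa.
L = q·S·CL = 152.3 × 5.25 × 0.794 = 635 N

L = 635 N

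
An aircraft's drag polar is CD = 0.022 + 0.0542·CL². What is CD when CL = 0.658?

CD = 0.0455

CD = 0.022 + 0.0542 × 0.658² = 0.022 + 0.02347 = 0.0455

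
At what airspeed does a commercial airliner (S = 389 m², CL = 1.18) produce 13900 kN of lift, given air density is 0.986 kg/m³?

L = ½ρv²S·CL ⇒ v = √(2L/(ρ·S·CL))
v = √(2 × 1.39×10^7 / (0.986 × 389 × 1.18)) = √61420 = 248 m/s

v = 248 m/s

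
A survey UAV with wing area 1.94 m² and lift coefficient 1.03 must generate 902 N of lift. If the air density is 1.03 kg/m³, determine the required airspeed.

L = ½ρv²S·CL ⇒ v = √(2L/(ρ·S·CL))
v = √(2 × 902 / (1.03 × 1.94 × 1.03)) = √876.5 = 29.6 m/s

v = 29.6 m/s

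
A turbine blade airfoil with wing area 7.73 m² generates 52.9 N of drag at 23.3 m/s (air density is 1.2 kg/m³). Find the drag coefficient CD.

From D = ½ρv²S·CD, rearranging gives CD = 2D/(ρv²S).
CD = 2 × 52.9 / (1.2 × 23.3² × 7.73) = 0.021

CD = 0.021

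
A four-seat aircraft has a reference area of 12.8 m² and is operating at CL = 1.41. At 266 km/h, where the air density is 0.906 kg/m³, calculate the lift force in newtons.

L = 44600 N

Convert speed: v = 266 km/h ÷ 3.6 = 73.89 m/s.
Dynamic pressure q = ½ρv² = ½ × 0.906 × 73.89² = 2473 Pa.
L = q·S·CL = 2473 × 12.8 × 1.41 = 44600 N ≈ 44.6 kN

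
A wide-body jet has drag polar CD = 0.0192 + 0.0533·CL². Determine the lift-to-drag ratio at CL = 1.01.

CD = 0.0192 + 0.0533 × 1.01² = 0.07357
L/D = CL/CD = 1.01 / 0.07357 = 13.7

L/D = 13.7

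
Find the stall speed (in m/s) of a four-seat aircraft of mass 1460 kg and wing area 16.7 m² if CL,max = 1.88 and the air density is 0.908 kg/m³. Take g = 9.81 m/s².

V_stall = 31.7 m/s

At stall, lift equals weight: L = W = m·g = 1460 × 9.81 = 14320 N.
V_stall = √(2W/(ρ·S·CL,max)) = √(2 × 14320 / (0.908 × 16.7 × 1.88))
V_stall = √1005 = 31.7 m/s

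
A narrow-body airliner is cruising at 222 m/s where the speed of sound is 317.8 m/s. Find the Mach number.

M = 0.699

M = v/a = 222 / 317.8 = 0.699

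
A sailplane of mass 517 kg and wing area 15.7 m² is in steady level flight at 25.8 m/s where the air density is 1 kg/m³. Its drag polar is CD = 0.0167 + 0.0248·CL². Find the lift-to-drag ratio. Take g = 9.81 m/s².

L/D = 24.2

Level flight ⇒ L = W = m·g = 517 × 9.81 = 5071.8 N.
q = ½ρv² = ½ × 1 × 25.8² = 332.8 Pa.
CL = 2W/(ρv²S) = 2×5071.8/(1×25.8²×15.7) = 0.9706.
CD = 0.0167 + 0.0248 × 0.9706² = 0.04006.
L/D = CL/CD = 0.9706 / 0.04006 = 24.2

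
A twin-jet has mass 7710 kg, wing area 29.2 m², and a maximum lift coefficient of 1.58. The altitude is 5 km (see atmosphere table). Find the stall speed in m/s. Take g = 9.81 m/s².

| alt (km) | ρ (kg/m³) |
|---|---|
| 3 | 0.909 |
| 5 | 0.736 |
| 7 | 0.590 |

At 5 km, from the table: ρ = 0.736 kg/m³.
Weight W = mg = 7710 × 9.81 = 75640 N.
From L = ½ρV²S·CL,max = W: V_stall = √(2W/(ρSCL,max)) = √(2·75640/(0.736·29.2·1.58))
V_stall = √4455 = 66.7 m/s

V_stall = 66.7 m/s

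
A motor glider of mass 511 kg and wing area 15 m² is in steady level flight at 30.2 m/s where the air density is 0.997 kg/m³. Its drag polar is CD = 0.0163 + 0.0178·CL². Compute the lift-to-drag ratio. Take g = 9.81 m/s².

L/D = 28.4

Weight W = mg = 511 × 9.81 = 5012.9 N; in level flight L = W.
q = ½ρv² = ½ × 0.997 × 30.2² = 454.7 Pa.
Required CL = L/(qS) = 5012.9/(454.7·15) = 0.7351.
CD = 0.0163 + 0.0178 × 0.7351² = 0.02592.
L/D = CL/CD = 0.7351 / 0.02592 = 28.4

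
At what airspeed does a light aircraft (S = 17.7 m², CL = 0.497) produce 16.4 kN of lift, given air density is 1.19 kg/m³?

v = 56 m/s

L = ½ρv²S·CL ⇒ v = √(2L/(ρ·S·CL))
v = √(2 × 16400 / (1.19 × 17.7 × 0.497)) = √3133 = 56 m/s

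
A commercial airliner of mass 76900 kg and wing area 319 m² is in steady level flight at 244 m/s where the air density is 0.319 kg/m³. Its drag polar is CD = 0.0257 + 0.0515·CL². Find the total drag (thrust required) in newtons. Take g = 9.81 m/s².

In steady level flight, lift balances weight: W = mg = 76900 × 9.81 = 7.5439×10^5 N.
Dynamic pressure q = 0.5 × 0.319 × 244² = 9496 Pa.
CL = W/(q·S) = 7.5439×10^5 / (9496 × 319) = 0.249.
CD = 0.0257 + 0.0515 × 0.249² = 0.02889.
D = q·S·CD = 9496 × 319 × 0.02889 = 87530 N

D = 87500 N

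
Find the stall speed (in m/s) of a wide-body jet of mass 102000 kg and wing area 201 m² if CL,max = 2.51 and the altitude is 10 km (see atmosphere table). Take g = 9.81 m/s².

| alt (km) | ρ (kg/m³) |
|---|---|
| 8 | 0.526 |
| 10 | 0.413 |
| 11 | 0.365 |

V_stall = 98 m/s

At 10 km, from the table: ρ = 0.413 kg/m³.
At stall, lift equals weight: L = W = m·g = 102000 × 9.81 = 1.001×10^6 N.
From L = ½ρV²S·CL,max = W: V_stall = √(2W/(ρSCL,max)) = √(2·1.001×10^6/(0.413·201·2.51))
V_stall = √9605 = 98 m/s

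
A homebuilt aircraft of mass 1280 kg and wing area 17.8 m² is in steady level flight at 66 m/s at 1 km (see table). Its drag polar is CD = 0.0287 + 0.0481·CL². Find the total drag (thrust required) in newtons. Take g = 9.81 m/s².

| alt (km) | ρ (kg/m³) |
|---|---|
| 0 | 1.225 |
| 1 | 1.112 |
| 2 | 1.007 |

D = 1410 N

At 1 km, from the table: ρ = 1.112 kg/m³.
Level flight ⇒ L = W = m·g = 1280 × 9.81 = 12557 N.
q = ½ρv² = ½ × 1.112 × 66² = 2422 Pa.
Required CL = L/(qS) = 12557/(2422·17.8) = 0.2913.
CD = 0.0287 + 0.0481 × 0.2913² = 0.03278.
D = q·S·CD = 2422 × 17.8 × 0.03278 = 1413 N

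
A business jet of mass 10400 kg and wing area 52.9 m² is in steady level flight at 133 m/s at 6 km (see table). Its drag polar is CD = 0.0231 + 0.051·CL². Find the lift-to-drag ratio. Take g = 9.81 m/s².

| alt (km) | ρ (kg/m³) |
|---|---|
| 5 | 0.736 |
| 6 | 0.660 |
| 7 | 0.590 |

At 6 km, from the table: ρ = 0.660 kg/m³.
In steady level flight, lift balances weight: W = mg = 10400 × 9.81 = 1.0202×10^5 N.
q = ½ρv² = ½ × 0.66 × 133² = 5837 Pa.
Required CL = L/(qS) = 1.0202×10^5/(5837·52.9) = 0.3304.
CD = 0.0231 + 0.051 × 0.3304² = 0.02867.
L/D = CL/CD = 0.3304 / 0.02867 = 11.5

L/D = 11.5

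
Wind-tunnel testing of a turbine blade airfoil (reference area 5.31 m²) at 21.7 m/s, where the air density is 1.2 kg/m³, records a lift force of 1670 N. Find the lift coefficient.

From L = ½ρv²S·CL, rearranging gives CL = 2L/(ρv²S).
CL = 2 × 1670 / (1.2 × 21.7² × 5.31) = 1.11

CL = 1.11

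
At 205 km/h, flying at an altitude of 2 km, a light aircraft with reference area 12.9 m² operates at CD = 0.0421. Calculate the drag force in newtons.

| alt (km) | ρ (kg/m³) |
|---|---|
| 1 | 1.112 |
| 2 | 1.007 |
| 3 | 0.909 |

At 2 km, from the table: ρ = 1.007 kg/m³.
Convert speed: v = 205 km/h ÷ 3.6 = 56.94 m/s.
Dynamic pressure q = ½ρv² = ½ × 1.007 × 56.94² = 1633 Pa.
D = q·S·CD = 1633 × 12.9 × 0.0421 = 887 N

D = 887 N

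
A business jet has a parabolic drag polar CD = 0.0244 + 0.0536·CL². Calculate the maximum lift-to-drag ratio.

(L/D)max = 13.8

For CD = CD0 + K·CL², (L/D)max occurs at CL* = √(CD0/K) and equals 1/(2√(K·CD0)).
(L/D)max = 1/(2√(0.0536 × 0.0244)) = 1/(2 × 0.03616) = 13.8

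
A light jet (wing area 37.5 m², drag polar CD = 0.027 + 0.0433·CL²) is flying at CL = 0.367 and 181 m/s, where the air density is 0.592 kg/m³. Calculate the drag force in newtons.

CD = 0.027 + 0.0433 × 0.367² = 0.03283
D = ½ρv²S·CD = ½ × 0.592 × 181² × 37.5 × 0.03283 = 11900 N

D = 11900 N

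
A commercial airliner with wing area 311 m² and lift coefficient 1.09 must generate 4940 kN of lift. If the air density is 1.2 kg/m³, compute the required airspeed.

v = 156 m/s

L = ½ρv²S·CL ⇒ v = √(2L/(ρ·S·CL))
v = √(2 × 4.94×10^6 / (1.2 × 311 × 1.09)) = √24290 = 156 m/s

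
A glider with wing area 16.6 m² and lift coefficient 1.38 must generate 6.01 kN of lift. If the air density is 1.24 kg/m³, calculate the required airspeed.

L = ½ρv²S·CL ⇒ v = √(2L/(ρ·S·CL))
v = √(2 × 6010 / (1.24 × 16.6 × 1.38)) = √423.2 = 20.6 m/s

v = 20.6 m/s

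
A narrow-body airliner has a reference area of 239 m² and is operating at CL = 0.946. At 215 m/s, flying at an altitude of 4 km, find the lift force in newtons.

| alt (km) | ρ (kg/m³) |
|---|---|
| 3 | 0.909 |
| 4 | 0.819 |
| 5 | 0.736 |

L = 4.28×10^6 N

At 4 km, from the table: ρ = 0.819 kg/m³.
L = ½ρv²S·CL = ½ × 0.819 × 215² × 239 × 0.946 = 4.28×10^6 N ≈ 4280 kN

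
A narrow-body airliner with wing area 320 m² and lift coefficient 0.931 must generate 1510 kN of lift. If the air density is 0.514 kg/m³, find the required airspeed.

v = 140 m/s

L = ½ρv²S·CL ⇒ v = √(2L/(ρ·S·CL))
v = √(2 × 1.51×10^6 / (0.514 × 320 × 0.931)) = √19720 = 140 m/s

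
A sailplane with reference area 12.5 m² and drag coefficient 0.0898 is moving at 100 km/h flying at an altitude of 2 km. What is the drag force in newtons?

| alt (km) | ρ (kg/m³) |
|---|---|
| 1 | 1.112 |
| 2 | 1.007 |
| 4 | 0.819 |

D = 436 N

At 2 km, from the table: ρ = 1.007 kg/m³.
Convert speed: v = 100 km/h ÷ 3.6 = 27.78 m/s.
Dynamic pressure q = ½ρv² = ½ × 1.007 × 27.78² = 388.5 Pa.
D = q·S·CD = 388.5 × 12.5 × 0.0898 = 436 N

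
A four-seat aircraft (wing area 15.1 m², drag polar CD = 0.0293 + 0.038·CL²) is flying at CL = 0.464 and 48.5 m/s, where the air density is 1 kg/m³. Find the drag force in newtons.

CD = 0.0293 + 0.038 × 0.464² = 0.03748
D = ½ρv²S·CD = ½ × 1 × 48.5² × 15.1 × 0.03748 = 666 N

D = 666 N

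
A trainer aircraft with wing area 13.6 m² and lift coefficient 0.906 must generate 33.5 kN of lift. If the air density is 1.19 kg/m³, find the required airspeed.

L = ½ρv²S·CL ⇒ v = √(2L/(ρ·S·CL))
v = √(2 × 33500 / (1.19 × 13.6 × 0.906)) = √4569 = 67.6 m/s

v = 67.6 m/s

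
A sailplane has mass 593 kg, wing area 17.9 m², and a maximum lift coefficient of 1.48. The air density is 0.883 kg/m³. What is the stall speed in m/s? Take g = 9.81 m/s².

At stall, lift equals weight: L = W = m·g = 593 × 9.81 = 5817 N.
From L = ½ρV²S·CL,max = W: V_stall = √(2W/(ρSCL,max)) = √(2·5817/(0.883·17.9·1.48))
V_stall = √497.4 = 22.3 m/s

V_stall = 22.3 m/s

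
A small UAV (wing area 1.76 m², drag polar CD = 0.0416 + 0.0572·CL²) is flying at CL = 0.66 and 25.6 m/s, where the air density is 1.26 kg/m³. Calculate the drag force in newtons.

D = 48.3 N

CD = 0.0416 + 0.0572 × 0.66² = 0.06652
D = ½ρv²S·CD = ½ × 1.26 × 25.6² × 1.76 × 0.06652 = 48.3 N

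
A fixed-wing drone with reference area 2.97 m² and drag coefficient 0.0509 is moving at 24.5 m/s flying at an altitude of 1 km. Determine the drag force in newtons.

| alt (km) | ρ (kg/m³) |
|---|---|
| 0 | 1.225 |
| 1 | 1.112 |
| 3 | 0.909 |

D = 50.5 N

At 1 km, from the table: ρ = 1.112 kg/m³.
D = ½ρv²S·CD = ½ × 1.112 × 24.5² × 2.97 × 0.0509 = 50.5 N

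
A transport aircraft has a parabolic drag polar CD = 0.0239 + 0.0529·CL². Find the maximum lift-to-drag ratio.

For CD = CD0 + K·CL², (L/D)max occurs at CL* = √(CD0/K) and equals 1/(2√(K·CD0)).
(L/D)max = 1/(2√(0.0529 × 0.0239)) = 1/(2 × 0.03556) = 14.1

(L/D)max = 14.1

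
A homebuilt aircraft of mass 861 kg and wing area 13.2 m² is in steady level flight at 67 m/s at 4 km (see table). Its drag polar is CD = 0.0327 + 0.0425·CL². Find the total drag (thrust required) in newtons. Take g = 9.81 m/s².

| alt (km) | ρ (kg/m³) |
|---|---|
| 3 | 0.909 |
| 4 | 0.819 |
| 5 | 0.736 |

At 4 km, from the table: ρ = 0.819 kg/m³.
Level flight ⇒ L = W = m·g = 861 × 9.81 = 8446.4 N.
Dynamic pressure q = 0.5 × 0.819 × 67² = 1838 Pa.
CL = W/(q·S) = 8446.4 / (1838 × 13.2) = 0.3481.
CD = 0.0327 + 0.0425 × 0.3481² = 0.03785.
D = q·S·CD = 1838 × 13.2 × 0.03785 = 918.4 N

D = 918 N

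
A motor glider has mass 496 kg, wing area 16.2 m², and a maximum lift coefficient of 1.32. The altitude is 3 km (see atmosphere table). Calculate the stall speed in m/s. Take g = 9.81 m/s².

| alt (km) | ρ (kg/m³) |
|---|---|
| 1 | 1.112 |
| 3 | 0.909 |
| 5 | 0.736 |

At 3 km, from the table: ρ = 0.909 kg/m³.
Stall occurs when L = W at CL,max. W = mg = 496 × 9.81 = 4866 N.
V_stall = √(2W/(ρ·S·CL,max)) = √(2 × 4866 / (0.909 × 16.2 × 1.32))
V_stall = √500.6 = 22.4 m/s

V_stall = 22.4 m/s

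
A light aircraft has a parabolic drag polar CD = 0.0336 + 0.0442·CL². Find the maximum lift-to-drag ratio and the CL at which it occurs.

For CD = CD0 + K·CL², (L/D)max occurs at CL* = √(CD0/K) and equals 1/(2√(K·CD0)).
(L/D)max = 1/(2√(0.0442 × 0.0336)) = 1/(2 × 0.03854) = 13
CL* = √(0.0336/0.0442) = 0.872

(L/D)max = 13, at CL = 0.872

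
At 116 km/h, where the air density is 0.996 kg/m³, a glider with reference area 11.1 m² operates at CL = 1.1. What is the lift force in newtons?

L = 6310 N

Convert speed: v = 116 km/h ÷ 3.6 = 32.22 m/s.
Dynamic pressure q = ½ρv² = ½ × 0.996 × 32.22² = 517.1 Pa.
L = q·S·CL = 517.1 × 11.1 × 1.1 = 6310 N ≈ 6.31 kN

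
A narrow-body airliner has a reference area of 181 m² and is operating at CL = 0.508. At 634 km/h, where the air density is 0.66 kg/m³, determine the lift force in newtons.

Convert speed: v = 634 km/h ÷ 3.6 = 176.1 m/s.
L = ½ρv²S·CL = ½ × 0.66 × 176.1² × 181 × 0.508 = 9.41×10^5 N ≈ 941 kN

L = 9.41×10^5 N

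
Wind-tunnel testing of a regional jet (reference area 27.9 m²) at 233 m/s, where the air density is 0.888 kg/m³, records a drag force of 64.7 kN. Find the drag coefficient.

CD = 0.0962

From D = ½ρv²S·CD, rearranging gives CD = 2D/(ρv²S).
CD = 2 × 64700 / (0.888 × 233² × 27.9) = 0.0962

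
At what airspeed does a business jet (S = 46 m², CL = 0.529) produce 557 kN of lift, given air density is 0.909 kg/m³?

v = 224 m/s

L = ½ρv²S·CL ⇒ v = √(2L/(ρ·S·CL))
v = √(2 × 5.57×10^5 / (0.909 × 46 × 0.529)) = √50360 = 224 m/s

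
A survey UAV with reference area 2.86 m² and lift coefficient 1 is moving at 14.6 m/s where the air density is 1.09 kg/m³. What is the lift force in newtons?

Dynamic pressure q = ½ρv² = ½ × 1.09 × 14.6² = 116.2 Pa.
L = q·S·CL = 116.2 × 2.86 × 1 = 332 N

L = 332 N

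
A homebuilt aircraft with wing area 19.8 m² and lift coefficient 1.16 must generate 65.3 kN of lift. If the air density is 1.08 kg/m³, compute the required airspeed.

L = ½ρv²S·CL ⇒ v = √(2L/(ρ·S·CL))
v = √(2 × 65300 / (1.08 × 19.8 × 1.16)) = √5265 = 72.6 m/s

v = 72.6 m/s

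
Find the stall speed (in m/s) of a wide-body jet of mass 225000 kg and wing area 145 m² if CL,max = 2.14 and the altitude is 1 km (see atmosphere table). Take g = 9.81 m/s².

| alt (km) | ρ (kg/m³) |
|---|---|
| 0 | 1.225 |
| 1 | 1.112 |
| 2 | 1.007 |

At 1 km, from the table: ρ = 1.112 kg/m³.
Stall occurs when L = W at CL,max. W = mg = 225000 × 9.81 = 2.207×10^6 N.
V_stall = √(2W/(ρ·S·CL,max)) = √(2 × 2.207×10^6 / (1.112 × 145 × 2.14))
V_stall = √12790 = 113 m/s

V_stall = 113 m/s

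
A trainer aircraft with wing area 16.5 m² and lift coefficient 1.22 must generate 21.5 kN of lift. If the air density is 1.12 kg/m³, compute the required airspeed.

v = 43.7 m/s

L = ½ρv²S·CL ⇒ v = √(2L/(ρ·S·CL))
v = √(2 × 21500 / (1.12 × 16.5 × 1.22)) = √1907 = 43.7 m/s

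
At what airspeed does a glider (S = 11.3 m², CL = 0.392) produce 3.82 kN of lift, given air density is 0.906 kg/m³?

v = 43.6 m/s

L = ½ρv²S·CL ⇒ v = √(2L/(ρ·S·CL))
v = √(2 × 3820 / (0.906 × 11.3 × 0.392)) = √1904 = 43.6 m/s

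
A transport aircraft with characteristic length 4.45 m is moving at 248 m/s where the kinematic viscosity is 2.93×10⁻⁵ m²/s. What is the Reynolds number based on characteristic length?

Re = 3.77×10^7

Re = v·c/ν = 248 × 4.45 / (2.93×10⁻⁵) = 3.77×10^7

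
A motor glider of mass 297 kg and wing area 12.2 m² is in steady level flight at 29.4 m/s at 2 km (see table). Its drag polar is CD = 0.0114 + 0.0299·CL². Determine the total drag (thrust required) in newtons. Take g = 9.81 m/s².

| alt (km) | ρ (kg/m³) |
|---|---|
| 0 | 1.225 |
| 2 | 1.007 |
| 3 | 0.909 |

At 2 km, from the table: ρ = 1.007 kg/m³.
Weight W = mg = 297 × 9.81 = 2913.6 N; in level flight L = W.
q = ½ρv² = ½ × 1.007 × 29.4² = 435.2 Pa.
CL = W/(q·S) = 2913.6 / (435.2 × 12.2) = 0.5487.
CD = 0.0114 + 0.0299 × 0.5487² = 0.0204.
D = q·S·CD = 435.2 × 12.2 × 0.0204 = 108.3 N

D = 108 N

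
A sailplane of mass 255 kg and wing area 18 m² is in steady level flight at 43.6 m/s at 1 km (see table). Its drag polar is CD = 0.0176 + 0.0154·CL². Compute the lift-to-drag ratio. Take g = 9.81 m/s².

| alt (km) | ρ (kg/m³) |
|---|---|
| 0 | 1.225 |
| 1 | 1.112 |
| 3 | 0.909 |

At 1 km, from the table: ρ = 1.112 kg/m³.
Level flight ⇒ L = W = m·g = 255 × 9.81 = 2501.6 N.
Dynamic pressure q = 0.5 × 1.112 × 43.6² = 1057 Pa.
CL = W/(q·S) = 2501.6 / (1057 × 18) = 0.1315.
CD = 0.0176 + 0.0154 × 0.1315² = 0.01787.
L/D = CL/CD = 0.1315 / 0.01787 = 7.36

L/D = 7.36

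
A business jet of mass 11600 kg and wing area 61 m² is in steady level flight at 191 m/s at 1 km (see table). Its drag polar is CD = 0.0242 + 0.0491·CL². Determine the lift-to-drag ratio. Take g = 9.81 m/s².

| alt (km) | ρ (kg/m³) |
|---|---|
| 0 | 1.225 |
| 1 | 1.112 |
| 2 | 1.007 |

L/D = 3.74

At 1 km, from the table: ρ = 1.112 kg/m³.
Level flight ⇒ L = W = m·g = 11600 × 9.81 = 1.138×10^5 N.
q = ½ρv² = ½ × 1.112 × 191² = 20280 Pa.
CL = W/(q·S) = 1.138×10^5 / (20280 × 61) = 0.09197.
CD = 0.0242 + 0.0491 × 0.09197² = 0.02462.
L/D = CL/CD = 0.09197 / 0.02462 = 3.74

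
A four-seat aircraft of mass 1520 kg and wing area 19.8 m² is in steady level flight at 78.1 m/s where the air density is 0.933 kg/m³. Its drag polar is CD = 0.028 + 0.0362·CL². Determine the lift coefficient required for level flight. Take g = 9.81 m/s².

In steady level flight, lift balances weight: W = mg = 1520 × 9.81 = 14911 N.
q = ½ρv² = ½ × 0.933 × 78.1² = 2845 Pa.
CL = W/(q·S) = 14911 / (2845 × 19.8) = 0.2647.

CL = 0.265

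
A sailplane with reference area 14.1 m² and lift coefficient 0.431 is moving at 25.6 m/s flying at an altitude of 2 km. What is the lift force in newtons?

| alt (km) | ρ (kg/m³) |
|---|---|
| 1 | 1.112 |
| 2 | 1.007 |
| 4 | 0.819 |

At 2 km, from the table: ρ = 1.007 kg/m³.
Dynamic pressure q = ½ρv² = ½ × 1.007 × 25.6² = 330 Pa.
L = q·S·CL = 330 × 14.1 × 0.431 = 2010 N

L = 2010 N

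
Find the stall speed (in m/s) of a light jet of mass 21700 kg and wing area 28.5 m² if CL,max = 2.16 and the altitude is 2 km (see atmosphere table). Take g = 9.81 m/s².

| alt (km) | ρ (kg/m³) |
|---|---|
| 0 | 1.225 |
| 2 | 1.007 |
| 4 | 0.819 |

V_stall = 82.9 m/s

At 2 km, from the table: ρ = 1.007 kg/m³.
Stall occurs when L = W at CL,max. W = mg = 21700 × 9.81 = 2.129×10^5 N.
V_stall = √(2W/(ρ·S·CL,max)) = √(2 × 2.129×10^5 / (1.007 × 28.5 × 2.16))
V_stall = √6868 = 82.9 m/s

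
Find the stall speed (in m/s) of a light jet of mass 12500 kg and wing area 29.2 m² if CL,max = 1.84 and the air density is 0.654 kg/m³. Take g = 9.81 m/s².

Weight W = mg = 12500 × 9.81 = 1.226×10^5 N.
From L = ½ρV²S·CL,max = W: V_stall = √(2W/(ρSCL,max)) = √(2·1.226×10^5/(0.654·29.2·1.84))
V_stall = √6980 = 83.5 m/s

V_stall = 83.5 m/s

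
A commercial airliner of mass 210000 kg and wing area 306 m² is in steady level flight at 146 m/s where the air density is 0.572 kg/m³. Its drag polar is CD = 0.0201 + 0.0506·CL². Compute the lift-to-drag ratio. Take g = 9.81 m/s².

In steady level flight, lift balances weight: W = mg = 210000 × 9.81 = 2.0601×10^6 N.
q = ½ρv² = ½ × 0.572 × 146² = 6096 Pa.
Required CL = L/(qS) = 2.0601×10^6/(6096·306) = 1.104.
CD = 0.0201 + 0.0506 × 1.104² = 0.08181.
L/D = CL/CD = 1.104 / 0.08181 = 13.5

L/D = 13.5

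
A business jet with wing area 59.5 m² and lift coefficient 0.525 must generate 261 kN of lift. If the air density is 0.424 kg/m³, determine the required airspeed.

L = ½ρv²S·CL ⇒ v = √(2L/(ρ·S·CL))
v = √(2 × 2.61×10^5 / (0.424 × 59.5 × 0.525)) = √39410 = 199 m/s

v = 199 m/s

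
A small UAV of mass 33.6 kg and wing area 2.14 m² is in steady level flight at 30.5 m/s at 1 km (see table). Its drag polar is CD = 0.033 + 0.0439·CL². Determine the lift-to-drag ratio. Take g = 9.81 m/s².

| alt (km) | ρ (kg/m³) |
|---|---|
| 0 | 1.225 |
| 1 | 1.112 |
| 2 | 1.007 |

At 1 km, from the table: ρ = 1.112 kg/m³.
In steady level flight, lift balances weight: W = mg = 33.6 × 9.81 = 329.62 N.
q = ½ρv² = ½ × 1.112 × 30.5² = 517.2 Pa.
CL = 2W/(ρv²S) = 2×329.62/(1.112×30.5²×2.14) = 0.2978.
CD = 0.033 + 0.0439 × 0.2978² = 0.03689.
L/D = CL/CD = 0.2978 / 0.03689 = 8.07

L/D = 8.07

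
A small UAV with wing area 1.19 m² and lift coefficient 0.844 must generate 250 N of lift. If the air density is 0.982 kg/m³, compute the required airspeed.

L = ½ρv²S·CL ⇒ v = √(2L/(ρ·S·CL))
v = √(2 × 250 / (0.982 × 1.19 × 0.844)) = √507 = 22.5 m/s

v = 22.5 m/s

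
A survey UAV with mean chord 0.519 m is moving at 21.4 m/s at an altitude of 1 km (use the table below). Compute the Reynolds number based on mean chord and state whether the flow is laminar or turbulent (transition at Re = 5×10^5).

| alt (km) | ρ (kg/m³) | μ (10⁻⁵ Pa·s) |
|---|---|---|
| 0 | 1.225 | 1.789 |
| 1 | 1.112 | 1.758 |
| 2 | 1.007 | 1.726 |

Re = 7.03×10^5 (turbulent)

At 1 km, from the table: ρ = 1.112 kg/m³, μ = 1.758×10⁻⁵ Pa·s.
Re = ρ·v·c/μ = 1.112 × 21.4 × 0.519 / (1.758×10⁻⁵) = 7.03×10^5
Since 7.03×10^5 > 5×10^5, the flow is turbulent.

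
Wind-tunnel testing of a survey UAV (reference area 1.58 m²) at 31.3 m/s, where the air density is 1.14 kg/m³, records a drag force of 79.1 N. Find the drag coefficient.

CD = 0.0897

From D = ½ρv²S·CD, rearranging gives CD = 2D/(ρv²S).
CD = 2 × 79.1 / (1.14 × 31.3² × 1.58) = 0.0897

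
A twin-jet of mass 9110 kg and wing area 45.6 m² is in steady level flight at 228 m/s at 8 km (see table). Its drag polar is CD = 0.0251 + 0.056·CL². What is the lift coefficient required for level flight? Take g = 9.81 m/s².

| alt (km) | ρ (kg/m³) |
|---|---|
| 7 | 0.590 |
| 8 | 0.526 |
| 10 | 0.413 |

CL = 0.143

At 8 km, from the table: ρ = 0.526 kg/m³.
In steady level flight, lift balances weight: W = mg = 9110 × 9.81 = 89369 N.
Dynamic pressure q = 0.5 × 0.526 × 228² = 13670 Pa.
Required CL = L/(qS) = 89369/(13670·45.6) = 0.1433.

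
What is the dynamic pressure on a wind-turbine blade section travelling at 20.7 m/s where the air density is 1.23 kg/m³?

q = ½ρv² = ½ × 1.23 × 20.7² = 264 Pa

q = 264 Pa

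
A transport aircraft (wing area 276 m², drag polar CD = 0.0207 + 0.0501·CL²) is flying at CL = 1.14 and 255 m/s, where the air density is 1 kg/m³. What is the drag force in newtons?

D = 7.7×10^5 N

CD = 0.0207 + 0.0501 × 1.14² = 0.08581
D = ½ρv²S·CD = ½ × 1 × 255² × 276 × 0.08581 = 7.7×10^5 N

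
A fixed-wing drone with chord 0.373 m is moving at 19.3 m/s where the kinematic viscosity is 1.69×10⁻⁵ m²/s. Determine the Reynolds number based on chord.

Re = 4.26×10^5

Re = v·c/ν = 19.3 × 0.373 / (1.69×10⁻⁵) = 4.26×10^5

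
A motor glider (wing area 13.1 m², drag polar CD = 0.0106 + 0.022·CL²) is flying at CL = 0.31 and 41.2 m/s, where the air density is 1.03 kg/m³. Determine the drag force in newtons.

CD = 0.0106 + 0.022 × 0.31² = 0.01271
D = ½ρv²S·CD = ½ × 1.03 × 41.2² × 13.1 × 0.01271 = 146 N

D = 146 N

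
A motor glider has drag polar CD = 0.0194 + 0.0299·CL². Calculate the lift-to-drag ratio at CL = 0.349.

CD = 0.0194 + 0.0299 × 0.349² = 0.02304
L/D = CL/CD = 0.349 / 0.02304 = 15.1

L/D = 15.1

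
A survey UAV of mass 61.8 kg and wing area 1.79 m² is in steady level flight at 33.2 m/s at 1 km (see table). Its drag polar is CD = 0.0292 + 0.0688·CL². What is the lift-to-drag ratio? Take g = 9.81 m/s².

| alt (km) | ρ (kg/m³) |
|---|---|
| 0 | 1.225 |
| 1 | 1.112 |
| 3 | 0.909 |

L/D = 11

At 1 km, from the table: ρ = 1.112 kg/m³.
Weight W = mg = 61.8 × 9.81 = 606.26 N; in level flight L = W.
Dynamic pressure q = 0.5 × 1.112 × 33.2² = 612.8 Pa.
CL = W/(q·S) = 606.26 / (612.8 × 1.79) = 0.5527.
CD = 0.0292 + 0.0688 × 0.5527² = 0.05021.
L/D = CL/CD = 0.5527 / 0.05021 = 11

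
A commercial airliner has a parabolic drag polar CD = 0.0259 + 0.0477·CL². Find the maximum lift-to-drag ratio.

(L/D)max = 14.2

For CD = CD0 + K·CL², (L/D)max occurs at CL* = √(CD0/K) and equals 1/(2√(K·CD0)).
(L/D)max = 1/(2√(0.0477 × 0.0259)) = 1/(2 × 0.03515) = 14.2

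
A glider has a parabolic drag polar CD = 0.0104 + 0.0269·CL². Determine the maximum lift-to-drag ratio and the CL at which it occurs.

For CD = CD0 + K·CL², (L/D)max occurs at CL* = √(CD0/K) and equals 1/(2√(K·CD0)).
(L/D)max = 1/(2√(0.0269 × 0.0104)) = 1/(2 × 0.01673) = 29.9
CL* = √(0.0104/0.0269) = 0.622

(L/D)max = 29.9, at CL = 0.622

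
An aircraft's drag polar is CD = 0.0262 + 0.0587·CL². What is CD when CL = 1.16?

CD = 0.105

CD = 0.0262 + 0.0587 × 1.16² = 0.0262 + 0.07899 = 0.105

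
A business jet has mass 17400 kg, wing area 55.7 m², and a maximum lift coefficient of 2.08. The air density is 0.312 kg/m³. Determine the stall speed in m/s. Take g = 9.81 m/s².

V_stall = 97.2 m/s

Weight W = mg = 17400 × 9.81 = 1.707×10^5 N.
V_stall = √(2W/(ρ·S·CL,max)) = √(2 × 1.707×10^5 / (0.312 × 55.7 × 2.08))
V_stall = √9444 = 97.2 m/s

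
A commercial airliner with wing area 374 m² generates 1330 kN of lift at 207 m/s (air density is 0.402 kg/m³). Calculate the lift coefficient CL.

CL = 0.413

From L = ½ρv²S·CL, rearranging gives CL = 2L/(ρv²S).
CL = 2 × 1.33×10^6 / (0.402 × 207² × 374) = 0.413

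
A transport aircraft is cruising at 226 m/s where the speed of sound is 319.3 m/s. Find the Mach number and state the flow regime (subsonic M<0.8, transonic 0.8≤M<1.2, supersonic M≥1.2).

M = 0.708 (subsonic)

M = v/a = 226 / 319.3 = 0.708
M = 0.708 → subsonic.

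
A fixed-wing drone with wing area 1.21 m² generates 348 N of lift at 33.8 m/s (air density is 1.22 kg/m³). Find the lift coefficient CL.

From L = ½ρv²S·CL, rearranging gives CL = 2L/(ρv²S).
CL = 2 × 348 / (1.22 × 33.8² × 1.21) = 0.413

CL = 0.413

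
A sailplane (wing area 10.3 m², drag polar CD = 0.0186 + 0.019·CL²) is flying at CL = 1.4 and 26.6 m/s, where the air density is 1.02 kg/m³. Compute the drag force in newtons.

D = 208 N

CD = 0.0186 + 0.019 × 1.4² = 0.05584
D = ½ρv²S·CD = ½ × 1.02 × 26.6² × 10.3 × 0.05584 = 208 N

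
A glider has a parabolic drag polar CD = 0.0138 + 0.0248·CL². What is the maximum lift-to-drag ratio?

For CD = CD0 + K·CL², (L/D)max occurs at CL* = √(CD0/K) and equals 1/(2√(K·CD0)).
(L/D)max = 1/(2√(0.0248 × 0.0138)) = 1/(2 × 0.0185) = 27

(L/D)max = 27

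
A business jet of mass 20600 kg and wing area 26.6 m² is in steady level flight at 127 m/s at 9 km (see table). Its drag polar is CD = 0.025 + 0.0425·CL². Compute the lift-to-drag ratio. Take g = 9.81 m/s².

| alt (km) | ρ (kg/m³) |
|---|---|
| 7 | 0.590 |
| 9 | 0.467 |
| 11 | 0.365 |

At 9 km, from the table: ρ = 0.467 kg/m³.
Weight W = mg = 20600 × 9.81 = 2.0209×10^5 N; in level flight L = W.
Dynamic pressure q = 0.5 × 0.467 × 127² = 3766 Pa.
CL = 2W/(ρv²S) = 2×2.0209×10^5/(0.467×127²×26.6) = 2.017.
CD = 0.025 + 0.0425 × 2.017² = 0.1979.
L/D = CL/CD = 2.017 / 0.1979 = 10.2

L/D = 10.2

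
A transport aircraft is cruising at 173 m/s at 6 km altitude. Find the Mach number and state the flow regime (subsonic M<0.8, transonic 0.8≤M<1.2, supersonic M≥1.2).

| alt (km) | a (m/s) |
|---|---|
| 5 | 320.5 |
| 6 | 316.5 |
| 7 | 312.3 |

At 6 km, from the table: a = 316.5 m/s.
M = v/a = 173 / 316.5 = 0.547
M = 0.547 → subsonic.

M = 0.547 (subsonic)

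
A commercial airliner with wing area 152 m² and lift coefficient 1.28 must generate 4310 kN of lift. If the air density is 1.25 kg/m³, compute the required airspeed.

L = ½ρv²S·CL ⇒ v = √(2L/(ρ·S·CL))
v = √(2 × 4.31×10^6 / (1.25 × 152 × 1.28)) = √35440 = 188 m/s

v = 188 m/s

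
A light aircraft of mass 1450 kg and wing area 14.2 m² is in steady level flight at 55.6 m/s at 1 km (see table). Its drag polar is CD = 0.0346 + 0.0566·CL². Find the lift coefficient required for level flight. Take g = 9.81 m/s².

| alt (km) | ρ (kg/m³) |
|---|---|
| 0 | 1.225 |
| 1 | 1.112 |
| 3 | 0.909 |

At 1 km, from the table: ρ = 1.112 kg/m³.
In steady level flight, lift balances weight: W = mg = 1450 × 9.81 = 14224 N.
q = ½ρv² = ½ × 1.112 × 55.6² = 1719 Pa.
Required CL = L/(qS) = 14224/(1719·14.2) = 0.5828.

CL = 0.583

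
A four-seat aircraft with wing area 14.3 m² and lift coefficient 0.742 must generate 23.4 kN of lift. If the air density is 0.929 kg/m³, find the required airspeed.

L = ½ρv²S·CL ⇒ v = √(2L/(ρ·S·CL))
v = √(2 × 23400 / (0.929 × 14.3 × 0.742)) = √4748 = 68.9 m/s

v = 68.9 m/s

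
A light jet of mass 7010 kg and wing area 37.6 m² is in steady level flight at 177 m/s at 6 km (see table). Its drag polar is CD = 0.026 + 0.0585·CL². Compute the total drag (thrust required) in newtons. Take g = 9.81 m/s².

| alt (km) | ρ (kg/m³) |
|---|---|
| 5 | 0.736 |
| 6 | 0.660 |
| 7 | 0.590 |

D = 10800 N

At 6 km, from the table: ρ = 0.660 kg/m³.
Level flight ⇒ L = W = m·g = 7010 × 9.81 = 68768 N.
Dynamic pressure q = 0.5 × 0.66 × 177² = 10340 Pa.
Required CL = L/(qS) = 68768/(10340·37.6) = 0.1769.
CD = 0.026 + 0.0585 × 0.1769² = 0.02783.
D = q·S·CD = 10340 × 37.6 × 0.02783 = 10820 N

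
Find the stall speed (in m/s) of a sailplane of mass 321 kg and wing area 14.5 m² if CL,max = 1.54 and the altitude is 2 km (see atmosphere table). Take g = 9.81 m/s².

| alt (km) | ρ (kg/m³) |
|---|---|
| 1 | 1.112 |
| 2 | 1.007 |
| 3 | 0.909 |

V_stall = 16.7 m/s

At 2 km, from the table: ρ = 1.007 kg/m³.
Stall occurs when L = W at CL,max. W = mg = 321 × 9.81 = 3149 N.
V_stall = √(2W/(ρ·S·CL,max)) = √(2 × 3149 / (1.007 × 14.5 × 1.54))
V_stall = √280.1 = 16.7 m/s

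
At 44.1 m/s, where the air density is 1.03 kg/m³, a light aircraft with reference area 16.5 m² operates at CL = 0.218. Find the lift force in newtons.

L = 3600 N

L = ½ρv²S·CL = ½ × 1.03 × 44.1² × 16.5 × 0.218 = 3600 N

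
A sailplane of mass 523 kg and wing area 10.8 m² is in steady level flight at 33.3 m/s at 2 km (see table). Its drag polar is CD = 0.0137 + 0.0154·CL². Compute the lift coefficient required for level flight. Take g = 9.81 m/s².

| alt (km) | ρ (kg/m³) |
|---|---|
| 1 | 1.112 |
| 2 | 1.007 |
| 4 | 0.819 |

At 2 km, from the table: ρ = 1.007 kg/m³.
In steady level flight, lift balances weight: W = mg = 523 × 9.81 = 5130.6 N.
q = ½ρv² = ½ × 1.007 × 33.3² = 558.3 Pa.
CL = W/(q·S) = 5130.6 / (558.3 × 10.8) = 0.8509.

CL = 0.851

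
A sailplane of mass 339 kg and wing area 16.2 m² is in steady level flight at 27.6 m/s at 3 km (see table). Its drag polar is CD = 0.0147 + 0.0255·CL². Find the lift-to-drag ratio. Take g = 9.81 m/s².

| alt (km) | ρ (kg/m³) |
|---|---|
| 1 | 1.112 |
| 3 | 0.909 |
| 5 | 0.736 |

At 3 km, from the table: ρ = 0.909 kg/m³.
Level flight ⇒ L = W = m·g = 339 × 9.81 = 3325.6 N.
q = ½ρv² = ½ × 0.909 × 27.6² = 346.2 Pa.
Required CL = L/(qS) = 3325.6/(346.2·16.2) = 0.5929.
CD = 0.0147 + 0.0255 × 0.5929² = 0.02366.
L/D = CL/CD = 0.5929 / 0.02366 = 25.1

L/D = 25.1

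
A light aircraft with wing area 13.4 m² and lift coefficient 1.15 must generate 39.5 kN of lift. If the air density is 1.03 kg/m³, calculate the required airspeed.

v = 70.5 m/s

L = ½ρv²S·CL ⇒ v = √(2L/(ρ·S·CL))
v = √(2 × 39500 / (1.03 × 13.4 × 1.15)) = √4977 = 70.5 m/s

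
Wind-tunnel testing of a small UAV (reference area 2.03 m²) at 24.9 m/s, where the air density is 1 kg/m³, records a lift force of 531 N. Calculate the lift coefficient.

From L = ½ρv²S·CL, rearranging gives CL = 2L/(ρv²S).
CL = 2 × 531 / (1 × 24.9² × 2.03) = 0.844

CL = 0.844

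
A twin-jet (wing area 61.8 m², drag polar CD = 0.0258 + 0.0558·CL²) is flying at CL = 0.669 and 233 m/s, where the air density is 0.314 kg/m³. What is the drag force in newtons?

D = 26700 N

CD = 0.0258 + 0.0558 × 0.669² = 0.05077
D = ½ρv²S·CD = ½ × 0.314 × 233² × 61.8 × 0.05077 = 26700 N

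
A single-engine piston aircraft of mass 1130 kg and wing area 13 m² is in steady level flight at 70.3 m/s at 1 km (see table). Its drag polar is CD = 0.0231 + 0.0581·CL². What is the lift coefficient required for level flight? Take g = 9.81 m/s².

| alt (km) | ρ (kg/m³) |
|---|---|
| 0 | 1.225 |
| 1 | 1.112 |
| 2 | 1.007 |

At 1 km, from the table: ρ = 1.112 kg/m³.
Level flight ⇒ L = W = m·g = 1130 × 9.81 = 11085 N.
Dynamic pressure q = 0.5 × 1.112 × 70.3² = 2748 Pa.
Required CL = L/(qS) = 11085/(2748·13) = 0.3103.

CL = 0.31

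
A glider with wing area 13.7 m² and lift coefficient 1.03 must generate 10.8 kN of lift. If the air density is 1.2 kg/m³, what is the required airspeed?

v = 35.7 m/s

L = ½ρv²S·CL ⇒ v = √(2L/(ρ·S·CL))
v = √(2 × 10800 / (1.2 × 13.7 × 1.03)) = √1276 = 35.7 m/s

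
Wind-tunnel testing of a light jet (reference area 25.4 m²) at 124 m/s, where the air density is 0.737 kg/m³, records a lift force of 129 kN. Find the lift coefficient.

CL = 0.896

From L = ½ρv²S·CL, rearranging gives CL = 2L/(ρv²S).
CL = 2 × 1.29×10^5 / (0.737 × 124² × 25.4) = 0.896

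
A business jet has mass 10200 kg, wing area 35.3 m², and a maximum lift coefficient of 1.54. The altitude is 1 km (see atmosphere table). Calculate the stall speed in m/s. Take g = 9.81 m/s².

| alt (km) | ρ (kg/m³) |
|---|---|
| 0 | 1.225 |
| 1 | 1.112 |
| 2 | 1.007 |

At 1 km, from the table: ρ = 1.112 kg/m³.
At stall, lift equals weight: L = W = m·g = 10200 × 9.81 = 1.001×10^5 N.
From L = ½ρV²S·CL,max = W: V_stall = √(2W/(ρSCL,max)) = √(2·1.001×10^5/(1.112·35.3·1.54))
V_stall = √3311 = 57.5 m/s

V_stall = 57.5 m/s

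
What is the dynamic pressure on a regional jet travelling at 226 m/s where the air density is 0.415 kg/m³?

q = ½ρv² = ½ × 0.415 × 226² = 10600 Pa

q = 10600 Pa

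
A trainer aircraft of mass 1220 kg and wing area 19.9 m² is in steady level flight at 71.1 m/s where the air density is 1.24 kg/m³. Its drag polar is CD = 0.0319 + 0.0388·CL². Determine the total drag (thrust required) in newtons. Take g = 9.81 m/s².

Weight W = mg = 1220 × 9.81 = 11968 N; in level flight L = W.
q = ½ρv² = ½ × 1.24 × 71.1² = 3134 Pa.
Required CL = L/(qS) = 11968/(3134·19.9) = 0.1919.
CD = 0.0319 + 0.0388 × 0.1919² = 0.03333.
D = q·S·CD = 3134 × 19.9 × 0.03333 = 2079 N

D = 2080 N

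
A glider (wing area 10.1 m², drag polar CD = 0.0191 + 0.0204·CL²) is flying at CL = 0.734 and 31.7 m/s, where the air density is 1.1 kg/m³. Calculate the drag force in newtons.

CD = 0.0191 + 0.0204 × 0.734² = 0.03009
D = ½ρv²S·CD = ½ × 1.1 × 31.7² × 10.1 × 0.03009 = 168 N

D = 168 N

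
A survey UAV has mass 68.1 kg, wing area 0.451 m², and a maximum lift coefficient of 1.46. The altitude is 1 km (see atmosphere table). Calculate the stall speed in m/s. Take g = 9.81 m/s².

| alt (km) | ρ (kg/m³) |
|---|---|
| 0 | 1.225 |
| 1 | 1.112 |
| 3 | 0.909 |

At 1 km, from the table: ρ = 1.112 kg/m³.
At stall, lift equals weight: L = W = m·g = 68.1 × 9.81 = 668.1 N.
V_stall = √(2W/(ρ·S·CL,max)) = √(2 × 668.1 / (1.112 × 0.451 × 1.46))
V_stall = √1825 = 42.7 m/s

V_stall = 42.7 m/s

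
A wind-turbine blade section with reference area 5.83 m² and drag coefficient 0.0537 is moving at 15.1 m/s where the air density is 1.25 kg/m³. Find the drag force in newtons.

Dynamic pressure q = ½ρv² = ½ × 1.25 × 15.1² = 142.5 Pa.
D = q·S·CD = 142.5 × 5.83 × 0.0537 = 44.6 N

D = 44.6 N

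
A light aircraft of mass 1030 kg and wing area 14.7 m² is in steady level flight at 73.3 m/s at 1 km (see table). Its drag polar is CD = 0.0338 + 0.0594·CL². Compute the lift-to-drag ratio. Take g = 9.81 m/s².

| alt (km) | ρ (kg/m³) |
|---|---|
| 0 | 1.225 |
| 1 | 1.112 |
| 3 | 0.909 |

L/D = 6.23

At 1 km, from the table: ρ = 1.112 kg/m³.
In steady level flight, lift balances weight: W = mg = 1030 × 9.81 = 10104 N.
q = ½ρv² = ½ × 1.112 × 73.3² = 2987 Pa.
CL = W/(q·S) = 10104 / (2987 × 14.7) = 0.2301.
CD = 0.0338 + 0.0594 × 0.2301² = 0.03694.
L/D = CL/CD = 0.2301 / 0.03694 = 6.23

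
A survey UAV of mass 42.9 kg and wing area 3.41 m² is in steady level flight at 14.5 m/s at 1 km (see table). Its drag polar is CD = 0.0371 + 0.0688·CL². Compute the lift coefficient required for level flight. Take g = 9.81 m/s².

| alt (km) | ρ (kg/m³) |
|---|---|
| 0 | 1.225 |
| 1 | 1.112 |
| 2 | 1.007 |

CL = 1.06

At 1 km, from the table: ρ = 1.112 kg/m³.
Weight W = mg = 42.9 × 9.81 = 420.85 N; in level flight L = W.
q = ½ρv² = ½ × 1.112 × 14.5² = 116.9 Pa.
CL = 2W/(ρv²S) = 2×420.85/(1.112×14.5²×3.41) = 1.056.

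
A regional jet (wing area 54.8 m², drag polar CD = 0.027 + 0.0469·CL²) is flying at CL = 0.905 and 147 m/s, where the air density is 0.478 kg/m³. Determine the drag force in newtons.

CD = 0.027 + 0.0469 × 0.905² = 0.06541
D = ½ρv²S·CD = ½ × 0.478 × 147² × 54.8 × 0.06541 = 18500 N

D = 18500 N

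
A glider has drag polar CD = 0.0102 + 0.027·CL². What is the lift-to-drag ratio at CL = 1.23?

L/D = 24.1

CD = 0.0102 + 0.027 × 1.23² = 0.05105
L/D = CL/CD = 1.23 / 0.05105 = 24.1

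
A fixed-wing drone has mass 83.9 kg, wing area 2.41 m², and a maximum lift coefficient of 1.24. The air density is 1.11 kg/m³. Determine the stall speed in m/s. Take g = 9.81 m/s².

At stall, lift equals weight: L = W = m·g = 83.9 × 9.81 = 823.1 N.
From L = ½ρV²S·CL,max = W: V_stall = √(2W/(ρSCL,max)) = √(2·823.1/(1.11·2.41·1.24))
V_stall = √496.2 = 22.3 m/s

V_stall = 22.3 m/s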